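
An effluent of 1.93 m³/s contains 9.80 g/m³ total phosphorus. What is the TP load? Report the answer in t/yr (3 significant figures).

597 t/yr

Mass flux = Q·C = 1.93 m³/s × 9.8 g/m³ = 18.91 g/s.
= 18.91 g/s × 31.56 = 596.9 t/yr.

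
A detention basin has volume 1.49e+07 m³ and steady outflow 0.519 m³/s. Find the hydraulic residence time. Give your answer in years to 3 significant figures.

0.910 yr

Q = 0.519 m³/s × 3.156e+07 s/yr = 1.638e+07 m³/yr.
Hydraulic residence time τ = V/Q = 1.49e+07/1.638e+07 = 0.9097 yr.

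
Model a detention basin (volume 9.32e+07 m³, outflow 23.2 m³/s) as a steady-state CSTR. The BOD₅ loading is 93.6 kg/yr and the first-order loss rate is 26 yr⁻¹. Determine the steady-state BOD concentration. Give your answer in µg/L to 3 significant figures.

Outflow Q = 23.2 m³/s × 3.156e+07 s/yr = 7.321e+08 m³/yr.
Steady-state CSTR mass balance: W = Q·C + k·V·C, so C = W/(Q + kV).
Q + kV = 7.321e+08 + 26·9.32e+07 = 3.155e+09 m³/yr.
C = 93.6/3.155e+09 = 2.966e-08 kg/m³ = 2.966e-05 mg/L = 0.02966 µg/L.

0.0297 µg/L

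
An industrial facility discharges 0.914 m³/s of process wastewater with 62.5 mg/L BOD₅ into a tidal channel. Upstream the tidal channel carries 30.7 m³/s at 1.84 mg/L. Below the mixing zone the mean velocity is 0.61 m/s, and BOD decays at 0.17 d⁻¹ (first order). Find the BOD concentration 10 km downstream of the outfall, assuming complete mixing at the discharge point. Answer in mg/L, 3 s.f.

After complete mixing, C₀ = (0.914·62.5 + 30.7·1.84) / 31.61 = 3.594 mg/L.
Travel time t = 1e+04 m / 0.61 m/s = 1.639e+04 s = 0.1897 d.
C = 3.594·exp(−0.17·0.1897) = 3.594·0.9683 = 3.48 mg/L.

3.48 mg/L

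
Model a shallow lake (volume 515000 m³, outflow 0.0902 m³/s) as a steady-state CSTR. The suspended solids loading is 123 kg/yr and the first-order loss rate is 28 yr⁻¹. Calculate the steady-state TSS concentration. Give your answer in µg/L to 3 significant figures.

Outflow Q = 0.0902 m³/s × 3.156e+07 s/yr = 2.846e+06 m³/yr.
Steady-state CSTR mass balance: W = Q·C + k·V·C, so C = W/(Q + kV).
Q + kV = 2.846e+06 + 28·515000 = 1.727e+07 m³/yr.
C = 123/1.727e+07 = 7.124e-06 kg/m³ = 0.007124 mg/L = 7.124 µg/L.

7.12 µg/L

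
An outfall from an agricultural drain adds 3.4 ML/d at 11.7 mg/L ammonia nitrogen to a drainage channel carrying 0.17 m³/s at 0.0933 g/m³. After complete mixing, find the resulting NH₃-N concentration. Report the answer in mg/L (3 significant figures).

2.28 mg/L

3.4 ML/d = 0.03935 m³/s.
Conservation of mass across the mixing zone: C = (0.03935·11.7 + 0.17·0.0933) / (0.03935 + 0.17) = 0.4763/0.2094 = 2.275 mg/L.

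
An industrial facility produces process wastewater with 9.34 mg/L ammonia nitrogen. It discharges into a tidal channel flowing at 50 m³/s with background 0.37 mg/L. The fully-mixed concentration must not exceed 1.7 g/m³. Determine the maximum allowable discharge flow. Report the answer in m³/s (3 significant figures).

Mass balance at complete mixing: C_std·(Q_w + Q_r) = Q_w·C_e + Q_r·C_b.
Rearranging, Q_w = Q_r·(C_std − C_b)/(C_e − C_std) = 50·(1.7 − 0.37) / (9.34 − 1.7) = 8.704 m³/s.

8.70 m³/s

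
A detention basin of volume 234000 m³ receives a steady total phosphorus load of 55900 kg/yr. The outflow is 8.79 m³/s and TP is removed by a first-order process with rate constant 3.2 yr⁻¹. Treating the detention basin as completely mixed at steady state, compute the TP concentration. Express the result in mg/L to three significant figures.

Outflow Q = 8.79 m³/s × 3.156e+07 s/yr = 2.774e+08 m³/yr.
Steady-state CSTR mass balance: W = Q·C + k·V·C, so C = W/(Q + kV).
Q + kV = 2.774e+08 + 3.2·234000 = 2.781e+08 m³/yr.
C = 55900/2.781e+08 = 0.000201 kg/m³ = 0.201 mg/L.

0.201 mg/L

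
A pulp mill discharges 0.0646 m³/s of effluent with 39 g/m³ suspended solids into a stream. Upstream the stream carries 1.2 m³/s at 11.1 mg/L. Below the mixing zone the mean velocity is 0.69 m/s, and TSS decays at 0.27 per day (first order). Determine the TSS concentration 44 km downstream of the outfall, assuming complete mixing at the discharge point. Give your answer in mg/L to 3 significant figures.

10.3 mg/L

After complete mixing, C₀ = (0.0646·39 + 1.2·11.1) / 1.265 = 12.53 mg/L.
Travel time t = 4.4e+04 m / 0.69 m/s = 6.377e+04 s = 0.7381 d.
C = 12.53·exp(−0.27·0.7381) = 12.53·0.8193 = 10.26 mg/L.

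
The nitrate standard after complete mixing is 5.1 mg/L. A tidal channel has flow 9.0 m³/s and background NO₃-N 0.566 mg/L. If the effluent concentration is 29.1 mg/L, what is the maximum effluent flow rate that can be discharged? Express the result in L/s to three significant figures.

1700 L/s

Mass balance at complete mixing: C_std·(Q_w + Q_r) = Q_w·C_e + Q_r·C_b.
Rearranging, Q_w = Q_r·(C_std − C_b)/(C_e − C_std) = 9.0·(5.1 − 0.566) / (29.1 − 5.1) = 1.7 m³/s.
= 1700 L/s.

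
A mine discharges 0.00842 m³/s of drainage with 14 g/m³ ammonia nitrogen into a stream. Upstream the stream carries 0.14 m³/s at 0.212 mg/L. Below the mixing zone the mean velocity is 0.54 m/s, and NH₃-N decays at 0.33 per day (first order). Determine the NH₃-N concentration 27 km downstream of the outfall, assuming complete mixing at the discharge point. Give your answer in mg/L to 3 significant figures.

0.821 mg/L

After complete mixing, C₀ = (0.00842·14 + 0.14·0.212) / 0.1484 = 0.9942 mg/L.
Travel time t = 2.7e+04 m / 0.54 m/s = 5e+04 s = 0.5787 d.
C = 0.9942·exp(−0.33·0.5787) = 0.9942·0.8262 = 0.8214 mg/L.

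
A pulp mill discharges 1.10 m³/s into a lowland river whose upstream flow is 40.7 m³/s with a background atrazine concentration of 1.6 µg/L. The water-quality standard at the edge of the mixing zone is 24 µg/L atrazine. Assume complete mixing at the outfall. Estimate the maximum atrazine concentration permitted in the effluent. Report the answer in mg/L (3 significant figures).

0.853 mg/L

1.6 µg/L = 0.0016 mg/L.
24 µg/L = 0.024 mg/L.
Mass balance: 0.024·41.8 = 1.1·Cₑ + 40.7·0.0016.
Cₑ = (1.003 − 0.06512) / 1.1 = 0.8528 mg/L.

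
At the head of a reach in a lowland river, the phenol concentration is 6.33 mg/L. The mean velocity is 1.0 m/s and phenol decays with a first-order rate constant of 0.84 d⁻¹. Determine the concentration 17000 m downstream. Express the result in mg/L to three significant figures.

5.37 mg/L

Travel time t = 17000 m / 1.0 m/s = 1.7e+04/1.0 = 1.7e+04 s = 0.1968 d.
First-order decay: C = 6.33·exp(−0.84·0.1968) = 6.33·0.8477 = 5.366 mg/L.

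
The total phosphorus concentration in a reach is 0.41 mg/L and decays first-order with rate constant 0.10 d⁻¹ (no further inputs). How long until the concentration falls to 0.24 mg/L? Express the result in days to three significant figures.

5.36 d

t = ln(C₀/C)/k = ln(0.41/0.24)/0.10 = 0.5355/0.10 = 5.355 d.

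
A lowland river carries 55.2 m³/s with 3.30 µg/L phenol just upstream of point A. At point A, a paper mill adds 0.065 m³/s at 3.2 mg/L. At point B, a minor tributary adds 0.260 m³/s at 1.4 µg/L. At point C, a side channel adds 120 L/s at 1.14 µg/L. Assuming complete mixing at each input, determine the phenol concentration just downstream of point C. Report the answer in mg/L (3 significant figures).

3.30 µg/L = 0.0033 mg/L.
After input A: C = (55.2·0.0033 + 0.065·3.2) / 55.27 = 0.00706 mg/L.
1.4 µg/L = 0.0014 mg/L.
After input B: C = (55.27·0.00706 + 0.26·0.0014) / 55.52 = 0.007033 mg/L.
120 L/s = 0.12 m³/s.
1.14 µg/L = 0.00114 mg/L.
After input C: C = (55.52·0.007033 + 0.12·0.00114) / 55.64 = 0.007021 mg/L.

0.00702 mg/L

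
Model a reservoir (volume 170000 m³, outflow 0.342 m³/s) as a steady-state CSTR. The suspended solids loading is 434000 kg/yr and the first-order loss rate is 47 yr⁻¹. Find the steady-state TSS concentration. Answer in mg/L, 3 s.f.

Outflow Q = 0.342 m³/s × 3.156e+07 s/yr = 1.079e+07 m³/yr.
Steady-state CSTR mass balance: W = Q·C + k·V·C, so C = W/(Q + kV).
Q + kV = 1.079e+07 + 47·170000 = 1.878e+07 m³/yr.
C = 434000/1.878e+07 = 0.02311 kg/m³ = 23.11 mg/L.

23.1 mg/L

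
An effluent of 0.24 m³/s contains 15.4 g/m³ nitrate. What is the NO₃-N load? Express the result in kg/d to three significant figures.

319 kg/d

Mass flux = Q·C = 0.24 m³/s × 15.4 g/m³ = 3.696 g/s.
= 3.696 g/s × 86.4 = 319.3 kg/d.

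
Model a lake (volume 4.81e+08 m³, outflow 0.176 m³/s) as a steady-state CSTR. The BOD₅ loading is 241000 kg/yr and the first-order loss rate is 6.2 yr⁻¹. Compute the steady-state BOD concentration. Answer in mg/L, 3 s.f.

Outflow Q = 0.176 m³/s × 3.156e+07 s/yr = 5.554e+06 m³/yr.
Steady-state CSTR mass balance: W = Q·C + k·V·C, so C = W/(Q + kV).
Q + kV = 5.554e+06 + 6.2·4.81e+08 = 2.988e+09 m³/yr.
C = 241000/2.988e+09 = 8.066e-05 kg/m³ = 0.08066 mg/L.

0.0807 mg/L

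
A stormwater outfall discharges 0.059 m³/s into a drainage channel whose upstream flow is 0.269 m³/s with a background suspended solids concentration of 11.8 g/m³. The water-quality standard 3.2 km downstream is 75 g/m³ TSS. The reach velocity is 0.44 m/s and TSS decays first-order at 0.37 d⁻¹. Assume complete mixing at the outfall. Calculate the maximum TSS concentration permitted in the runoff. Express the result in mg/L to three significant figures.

376 mg/L

Travel time to the compliance point: t = 3200/0.44 = 7273 s = 0.08418 d; decay factor exp(−0.37·0.08418) = 0.9693.
So the concentration just after mixing may be at most 75/0.9693 = 77.37 mg/L.
Mass balance: 77.37·0.328 = 0.059·Cₑ + 0.269·11.8.
Cₑ = (25.38 − 3.174) / 0.059 = 376.3 mg/L.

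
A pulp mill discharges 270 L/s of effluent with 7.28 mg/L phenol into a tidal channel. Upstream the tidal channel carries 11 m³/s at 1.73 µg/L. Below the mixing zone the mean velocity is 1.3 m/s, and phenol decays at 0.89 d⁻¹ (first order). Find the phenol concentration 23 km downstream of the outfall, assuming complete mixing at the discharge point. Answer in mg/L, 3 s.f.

270 L/s = 0.27 m³/s.
1.73 µg/L = 0.00173 mg/L.
After complete mixing, C₀ = (0.27·7.28 + 11·0.00173) / 11.27 = 0.1761 mg/L.
Travel time t = 2.3e+04 m / 1.3 m/s = 1.769e+04 s = 0.2048 d.
C = 0.1761·exp(−0.89·0.2048) = 0.1761·0.8334 = 0.1468 mg/L.

0.147 mg/L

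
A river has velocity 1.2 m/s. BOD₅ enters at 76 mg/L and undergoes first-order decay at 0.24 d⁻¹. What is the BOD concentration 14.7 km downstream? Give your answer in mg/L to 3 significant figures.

Travel time t = 14.7 km / 1.2 m/s = 1.47e+04/1.2 = 1.225e+04 s = 0.1418 d.
First-order decay: C = 76·exp(−0.24·0.1418) = 76·0.9665 = 73.46 mg/L.

73.5 mg/L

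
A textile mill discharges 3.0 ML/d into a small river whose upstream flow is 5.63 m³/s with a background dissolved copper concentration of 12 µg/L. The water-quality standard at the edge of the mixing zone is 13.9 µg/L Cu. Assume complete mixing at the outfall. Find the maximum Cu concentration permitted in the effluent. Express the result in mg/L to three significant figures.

0.322 mg/L

3.0 ML/d = 0.03472 m³/s.
12 µg/L = 0.012 mg/L.
13.9 µg/L = 0.0139 mg/L.
Mass balance: 0.0139·5.665 = 0.03472·Cₑ + 5.63·0.012.
Cₑ = (0.07874 − 0.06756) / 0.03472 = 0.322 mg/L.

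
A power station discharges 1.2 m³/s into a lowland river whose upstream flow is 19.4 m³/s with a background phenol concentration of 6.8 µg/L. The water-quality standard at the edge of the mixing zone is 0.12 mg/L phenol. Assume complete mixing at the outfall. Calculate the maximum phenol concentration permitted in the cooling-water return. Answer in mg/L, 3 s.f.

6.8 µg/L = 0.0068 mg/L.
Mass balance: 0.12·20.6 = 1.2·Cₑ + 19.4·0.0068.
Cₑ = (2.472 − 0.1319) / 1.2 = 1.95 mg/L.

1.95 mg/L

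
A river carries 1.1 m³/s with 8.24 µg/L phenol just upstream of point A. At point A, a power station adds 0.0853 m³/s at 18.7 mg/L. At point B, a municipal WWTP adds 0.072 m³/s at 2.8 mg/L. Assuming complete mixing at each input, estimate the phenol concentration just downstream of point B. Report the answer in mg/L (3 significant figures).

1.44 mg/L

8.24 µg/L = 0.00824 mg/L.
After input A: C = (1.1·0.00824 + 0.0853·18.7) / 1.185 = 1.353 mg/L.
After input B: C = (1.185·1.353 + 0.072·2.8) / 1.257 = 1.436 mg/L.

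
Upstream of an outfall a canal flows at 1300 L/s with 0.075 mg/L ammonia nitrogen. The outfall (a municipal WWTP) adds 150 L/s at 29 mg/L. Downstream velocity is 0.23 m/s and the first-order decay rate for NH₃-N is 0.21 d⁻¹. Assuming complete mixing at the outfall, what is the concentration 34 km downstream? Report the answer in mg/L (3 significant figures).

150 L/s = 0.15 m³/s.
1300 L/s = 1.3 m³/s.
After complete mixing, C₀ = (0.15·29 + 1.3·0.075) / 1.45 = 3.067 mg/L.
Travel time t = 3.4e+04 m / 0.23 m/s = 1.478e+05 s = 1.711 d.
C = 3.067·exp(−0.21·1.711) = 3.067·0.6982 = 2.141 mg/L.

2.14 mg/L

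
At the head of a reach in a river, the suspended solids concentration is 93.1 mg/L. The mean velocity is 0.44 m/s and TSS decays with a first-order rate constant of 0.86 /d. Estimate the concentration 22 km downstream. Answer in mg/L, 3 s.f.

56.6 mg/L

Travel time t = 22 km / 0.44 m/s = 2.2e+04/0.44 = 5e+04 s = 0.5787 d.
First-order decay: C = 93.1·exp(−0.86·0.5787) = 93.1·0.6079 = 56.6 mg/L.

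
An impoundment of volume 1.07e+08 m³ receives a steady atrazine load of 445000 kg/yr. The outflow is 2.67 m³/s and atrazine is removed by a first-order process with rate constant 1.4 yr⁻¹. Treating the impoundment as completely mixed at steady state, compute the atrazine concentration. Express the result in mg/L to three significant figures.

Outflow Q = 2.67 m³/s × 3.156e+07 s/yr = 8.426e+07 m³/yr.
Steady-state CSTR mass balance: W = Q·C + k·V·C, so C = W/(Q + kV).
Q + kV = 8.426e+07 + 1.4·1.07e+08 = 2.341e+08 m³/yr.
C = 445000/2.341e+08 = 0.001901 kg/m³ = 1.901 mg/L.

1.90 mg/L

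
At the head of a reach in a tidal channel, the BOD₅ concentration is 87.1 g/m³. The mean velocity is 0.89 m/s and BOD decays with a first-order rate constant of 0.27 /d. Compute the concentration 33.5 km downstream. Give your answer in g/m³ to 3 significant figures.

Travel time t = 33.5 km / 0.89 m/s = 3.35e+04/0.89 = 3.764e+04 s = 0.4357 d.
First-order decay: C = 87.1·exp(−0.27·0.4357) = 87.1·0.889 = 77.43 g/m³.

77.4 g/m³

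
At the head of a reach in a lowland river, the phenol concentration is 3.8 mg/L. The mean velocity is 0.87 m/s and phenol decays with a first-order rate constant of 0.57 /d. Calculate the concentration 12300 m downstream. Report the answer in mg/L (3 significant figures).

Travel time t = 12300 m / 0.87 m/s = 1.23e+04/0.87 = 1.414e+04 s = 0.1636 d.
First-order decay: C = 3.8·exp(−0.57·0.1636) = 3.8·0.9109 = 3.462 mg/L.

3.46 mg/L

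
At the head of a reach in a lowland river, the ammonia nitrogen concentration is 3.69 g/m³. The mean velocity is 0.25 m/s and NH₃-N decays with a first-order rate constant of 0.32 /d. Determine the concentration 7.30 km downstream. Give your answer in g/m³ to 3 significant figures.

3.31 g/m³

Travel time t = 7.30 km / 0.25 m/s = 7300/0.25 = 2.92e+04 s = 0.338 d.
First-order decay: C = 3.69·exp(−0.32·0.338) = 3.69·0.8975 = 3.312 g/m³.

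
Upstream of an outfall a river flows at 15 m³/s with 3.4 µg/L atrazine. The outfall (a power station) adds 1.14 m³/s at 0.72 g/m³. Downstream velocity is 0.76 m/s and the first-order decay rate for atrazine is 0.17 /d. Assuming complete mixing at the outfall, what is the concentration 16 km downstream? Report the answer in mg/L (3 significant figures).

0.0518 mg/L

3.4 µg/L = 0.0034 mg/L.
After complete mixing, C₀ = (1.14·0.72 + 15·0.0034) / 16.14 = 0.05401 mg/L.
Travel time t = 1.6e+04 m / 0.76 m/s = 2.105e+04 s = 0.2437 d.
C = 0.05401·exp(−0.17·0.2437) = 0.05401·0.9594 = 0.05182 mg/L.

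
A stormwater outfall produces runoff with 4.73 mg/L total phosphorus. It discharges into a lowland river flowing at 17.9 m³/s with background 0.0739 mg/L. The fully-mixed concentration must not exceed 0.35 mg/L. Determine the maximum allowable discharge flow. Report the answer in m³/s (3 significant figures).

Mass balance at complete mixing: C_std·(Q_w + Q_r) = Q_w·C_e + Q_r·C_b.
Rearranging, Q_w = Q_r·(C_std − C_b)/(C_e − C_std) = 17.9·(0.35 − 0.0739) / (4.73 − 0.35) = 1.128 m³/s.

1.13 m³/s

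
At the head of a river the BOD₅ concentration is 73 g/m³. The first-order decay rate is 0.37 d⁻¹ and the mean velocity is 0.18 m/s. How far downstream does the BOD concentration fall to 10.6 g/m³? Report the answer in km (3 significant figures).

81.1 km

From C = C₀·e^(−kt), t = ln(C₀/C)/k = ln(73/10.6)/0.37 = 1.93/0.37 = 5.215 d.
Distance = v·t = 0.18 m/s × 4.506e+05 s = 8.111e+04 m = 81.11 km.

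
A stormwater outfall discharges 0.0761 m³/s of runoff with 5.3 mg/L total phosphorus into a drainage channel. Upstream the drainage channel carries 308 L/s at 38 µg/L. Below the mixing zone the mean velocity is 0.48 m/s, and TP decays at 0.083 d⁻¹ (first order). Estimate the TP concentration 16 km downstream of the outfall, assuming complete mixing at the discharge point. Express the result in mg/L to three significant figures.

308 L/s = 0.308 m³/s.
38 µg/L = 0.038 mg/L.
After complete mixing, C₀ = (0.0761·5.3 + 0.308·0.038) / 0.3841 = 1.081 mg/L.
Travel time t = 1.6e+04 m / 0.48 m/s = 3.333e+04 s = 0.3858 d.
C = 1.081·exp(−0.083·0.3858) = 1.081·0.9685 = 1.046 mg/L.

1.05 mg/L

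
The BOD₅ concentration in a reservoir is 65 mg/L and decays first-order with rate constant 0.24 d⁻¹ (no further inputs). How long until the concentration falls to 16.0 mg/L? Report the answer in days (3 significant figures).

t = ln(C₀/C)/k = ln(65/16.0)/0.24 = 1.402/0.24 = 5.841 d.

5.84 d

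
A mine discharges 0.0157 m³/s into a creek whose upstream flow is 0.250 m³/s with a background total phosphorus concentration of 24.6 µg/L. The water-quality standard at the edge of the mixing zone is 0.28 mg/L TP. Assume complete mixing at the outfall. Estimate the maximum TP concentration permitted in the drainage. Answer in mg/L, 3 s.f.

4.35 mg/L

24.6 µg/L = 0.0246 mg/L.
Mass balance: 0.28·0.2657 = 0.0157·Cₑ + 0.25·0.0246.
Cₑ = (0.0744 − 0.00615) / 0.0157 = 4.347 mg/L.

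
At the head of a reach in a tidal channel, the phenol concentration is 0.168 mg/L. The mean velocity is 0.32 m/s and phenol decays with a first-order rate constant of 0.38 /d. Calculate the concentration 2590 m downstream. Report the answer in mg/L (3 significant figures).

Travel time t = 2590 m / 0.32 m/s = 2590/0.32 = 8094 s = 0.09368 d.
First-order decay: C = 0.168·exp(−0.38·0.09368) = 0.168·0.965 = 0.1621 mg/L.

0.162 mg/L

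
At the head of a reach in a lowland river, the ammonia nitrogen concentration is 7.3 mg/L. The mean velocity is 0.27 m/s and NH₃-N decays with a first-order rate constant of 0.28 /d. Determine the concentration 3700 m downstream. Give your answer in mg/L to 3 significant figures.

Travel time t = 3700 m / 0.27 m/s = 3700/0.27 = 1.37e+04 s = 0.1586 d.
First-order decay: C = 7.3·exp(−0.28·0.1586) = 7.3·0.9566 = 6.983 mg/L.

6.98 mg/L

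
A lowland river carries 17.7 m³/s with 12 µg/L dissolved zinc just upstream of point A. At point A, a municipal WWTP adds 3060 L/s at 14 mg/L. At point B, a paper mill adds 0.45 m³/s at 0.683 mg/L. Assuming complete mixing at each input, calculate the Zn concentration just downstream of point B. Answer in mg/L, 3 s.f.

2.04 mg/L

12 µg/L = 0.012 mg/L.
3060 L/s = 3.06 m³/s.
After input A: C = (17.7·0.012 + 3.06·14) / 20.76 = 2.074 mg/L.
After input B: C = (20.76·2.074 + 0.45·0.683) / 21.21 = 2.044 mg/L.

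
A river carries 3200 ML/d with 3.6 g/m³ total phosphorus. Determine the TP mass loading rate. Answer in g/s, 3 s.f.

3200 ML/d = 37.04 m³/s.
Mass flux = Q·C = 37.04 m³/s × 3.6 g/m³ = 133.3 g/s.

133 g/s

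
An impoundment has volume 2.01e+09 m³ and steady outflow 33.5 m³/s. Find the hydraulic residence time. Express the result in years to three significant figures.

Q = 33.5 m³/s × 3.156e+07 s/yr = 1.057e+09 m³/yr.
Hydraulic residence time τ = V/Q = 2.01e+09/1.057e+09 = 1.901 yr.

1.90 yr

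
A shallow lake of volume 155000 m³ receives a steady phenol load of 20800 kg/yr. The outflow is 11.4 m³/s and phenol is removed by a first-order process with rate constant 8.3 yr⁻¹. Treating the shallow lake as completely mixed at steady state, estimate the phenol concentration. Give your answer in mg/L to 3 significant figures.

0.0576 mg/L

Outflow Q = 11.4 m³/s × 3.156e+07 s/yr = 3.598e+08 m³/yr.
Steady-state CSTR mass balance: W = Q·C + k·V·C, so C = W/(Q + kV).
Q + kV = 3.598e+08 + 8.3·155000 = 3.61e+08 m³/yr.
C = 20800/3.61e+08 = 5.761e-05 kg/m³ = 0.05761 mg/L.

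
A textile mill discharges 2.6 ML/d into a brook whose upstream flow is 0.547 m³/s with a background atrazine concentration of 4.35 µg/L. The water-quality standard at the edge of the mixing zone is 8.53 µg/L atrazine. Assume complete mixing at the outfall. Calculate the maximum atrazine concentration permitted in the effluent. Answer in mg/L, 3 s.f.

0.0845 mg/L

2.6 ML/d = 0.03009 m³/s.
4.35 µg/L = 0.00435 mg/L.
8.53 µg/L = 0.00853 mg/L.
Mass balance: 0.00853·0.5771 = 0.03009·Cₑ + 0.547·0.00435.
Cₑ = (0.004923 − 0.002379) / 0.03009 = 0.08451 mg/L.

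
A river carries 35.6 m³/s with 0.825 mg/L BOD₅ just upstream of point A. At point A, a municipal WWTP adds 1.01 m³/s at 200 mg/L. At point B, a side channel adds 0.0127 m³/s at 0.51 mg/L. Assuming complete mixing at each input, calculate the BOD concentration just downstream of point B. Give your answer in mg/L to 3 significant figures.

6.32 mg/L

After input A: C = (35.6·0.825 + 1.01·200) / 36.61 = 6.32 mg/L.
After input B: C = (36.61·6.32 + 0.0127·0.51) / 36.62 = 6.318 mg/L.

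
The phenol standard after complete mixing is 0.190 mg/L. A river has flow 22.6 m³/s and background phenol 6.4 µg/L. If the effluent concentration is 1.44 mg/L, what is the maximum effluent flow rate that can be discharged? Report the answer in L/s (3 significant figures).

6.4 µg/L = 0.0064 mg/L.
Mass balance at complete mixing: C_std·(Q_w + Q_r) = Q_w·C_e + Q_r·C_b.
Rearranging, Q_w = Q_r·(C_std − C_b)/(C_e − C_std) = 22.6·(0.19 − 0.0064) / (1.44 − 0.19) = 3.319 m³/s.
= 3319 L/s.

3320 L/s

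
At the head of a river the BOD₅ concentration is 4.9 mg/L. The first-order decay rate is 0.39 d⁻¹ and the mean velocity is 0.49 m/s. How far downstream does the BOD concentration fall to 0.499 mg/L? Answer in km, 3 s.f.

248 km

From C = C₀·e^(−kt), t = ln(C₀/C)/k = ln(4.9/0.499)/0.39 = 2.284/0.39 = 5.857 d.
Distance = v·t = 0.49 m/s × 5.061e+05 s = 2.48e+05 m = 248 km.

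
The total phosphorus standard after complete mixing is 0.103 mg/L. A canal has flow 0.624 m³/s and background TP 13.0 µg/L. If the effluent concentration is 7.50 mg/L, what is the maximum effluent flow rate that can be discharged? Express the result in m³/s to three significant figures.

0.00759 m³/s

13.0 µg/L = 0.013 mg/L.
Mass balance at complete mixing: C_std·(Q_w + Q_r) = Q_w·C_e + Q_r·C_b.
Rearranging, Q_w = Q_r·(C_std − C_b)/(C_e − C_std) = 0.624·(0.103 − 0.013) / (7.5 − 0.103) = 0.007592 m³/s.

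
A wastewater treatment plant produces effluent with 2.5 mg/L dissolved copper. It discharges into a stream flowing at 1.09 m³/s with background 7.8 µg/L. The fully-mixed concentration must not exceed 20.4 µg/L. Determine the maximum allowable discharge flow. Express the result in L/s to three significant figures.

5.54 L/s

7.8 µg/L = 0.0078 mg/L.
20.4 µg/L = 0.0204 mg/L.
Mass balance at complete mixing: C_std·(Q_w + Q_r) = Q_w·C_e + Q_r·C_b.
Rearranging, Q_w = Q_r·(C_std − C_b)/(C_e − C_std) = 1.09·(0.0204 − 0.0078) / (2.5 − 0.0204) = 0.005539 m³/s.
= 5.539 L/s.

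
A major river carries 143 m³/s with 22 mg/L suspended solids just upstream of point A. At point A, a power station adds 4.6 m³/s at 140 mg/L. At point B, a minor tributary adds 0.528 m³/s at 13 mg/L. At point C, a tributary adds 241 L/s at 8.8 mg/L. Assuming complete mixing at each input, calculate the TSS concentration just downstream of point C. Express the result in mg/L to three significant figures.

25.6 mg/L

After input A: C = (143·22 + 4.6·140) / 147.6 = 25.68 mg/L.
After input B: C = (147.6·25.68 + 0.528·13) / 148.1 = 25.63 mg/L.
241 L/s = 0.241 m³/s.
After input C: C = (148.1·25.63 + 0.241·8.8) / 148.4 = 25.6 mg/L.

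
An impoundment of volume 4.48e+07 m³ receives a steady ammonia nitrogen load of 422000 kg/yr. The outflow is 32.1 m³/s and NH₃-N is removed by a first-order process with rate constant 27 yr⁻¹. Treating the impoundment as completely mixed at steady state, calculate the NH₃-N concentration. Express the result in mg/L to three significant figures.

0.190 mg/L

Outflow Q = 32.1 m³/s × 3.156e+07 s/yr = 1.013e+09 m³/yr.
Steady-state CSTR mass balance: W = Q·C + k·V·C, so C = W/(Q + kV).
Q + kV = 1.013e+09 + 27·4.48e+07 = 2.223e+09 m³/yr.
C = 422000/2.223e+09 = 0.0001899 kg/m³ = 0.1899 mg/L.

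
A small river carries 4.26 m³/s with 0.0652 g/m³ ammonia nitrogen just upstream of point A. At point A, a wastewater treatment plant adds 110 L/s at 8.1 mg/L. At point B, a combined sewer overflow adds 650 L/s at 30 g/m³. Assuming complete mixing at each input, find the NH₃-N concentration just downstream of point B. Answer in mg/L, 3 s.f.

110 L/s = 0.11 m³/s.
After input A: C = (4.26·0.0652 + 0.11·8.1) / 4.37 = 0.2674 mg/L.
650 L/s = 0.65 m³/s.
After input B: C = (4.37·0.2674 + 0.65·30) / 5.02 = 4.117 mg/L.

4.12 mg/L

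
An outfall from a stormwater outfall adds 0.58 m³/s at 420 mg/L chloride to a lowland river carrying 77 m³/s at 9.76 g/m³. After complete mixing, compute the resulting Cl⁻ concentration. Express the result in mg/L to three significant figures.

12.8 mg/L

Flow-weighted mixing gives C = (0.58·420 + 77·9.76) / (0.58 + 77) = 995.1/77.58 = 12.83 mg/L.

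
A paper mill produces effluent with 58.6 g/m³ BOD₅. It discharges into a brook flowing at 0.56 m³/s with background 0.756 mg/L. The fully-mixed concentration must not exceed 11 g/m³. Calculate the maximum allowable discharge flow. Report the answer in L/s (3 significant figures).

121 L/s

Mass balance at complete mixing: C_std·(Q_w + Q_r) = Q_w·C_e + Q_r·C_b.
Rearranging, Q_w = Q_r·(C_std − C_b)/(C_e − C_std) = 0.56·(11 − 0.756) / (58.6 − 11) = 0.1205 m³/s.
= 120.5 L/s.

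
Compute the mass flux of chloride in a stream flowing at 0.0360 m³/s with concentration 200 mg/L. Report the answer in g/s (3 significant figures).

7.20 g/s

Mass flux = Q·C = 0.036 m³/s × 200 g/m³ = 7.2 g/s.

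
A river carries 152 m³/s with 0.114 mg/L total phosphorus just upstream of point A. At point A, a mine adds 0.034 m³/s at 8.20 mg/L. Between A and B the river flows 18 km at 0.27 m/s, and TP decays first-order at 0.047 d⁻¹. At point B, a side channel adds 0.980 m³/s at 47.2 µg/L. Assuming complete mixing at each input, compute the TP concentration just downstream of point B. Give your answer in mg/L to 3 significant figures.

After input A: C = (152·0.114 + 0.034·8.2) / 152 = 0.1158 mg/L.
Over the 18 km reach to input B (t = 6.667e+04 s = 0.7716 d), decay gives C = 0.1158·exp(−0.047·0.7716) = 0.1117 mg/L.
47.2 µg/L = 0.0472 mg/L.
After input B: C = (152·0.1117 + 0.98·0.0472) / 153 = 0.1113 mg/L.

0.111 mg/L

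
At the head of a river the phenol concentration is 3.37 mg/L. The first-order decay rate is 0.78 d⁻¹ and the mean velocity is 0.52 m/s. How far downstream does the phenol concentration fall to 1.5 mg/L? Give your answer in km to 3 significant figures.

46.6 km

From C = C₀·e^(−kt), t = ln(C₀/C)/k = ln(3.37/1.5)/0.78 = 0.8094/0.78 = 1.038 d.
Distance = v·t = 0.52 m/s × 8.966e+04 s = 4.662e+04 m = 46.62 km.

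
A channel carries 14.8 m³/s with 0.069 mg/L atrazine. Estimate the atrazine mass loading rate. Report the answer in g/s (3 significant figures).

1.02 g/s

Mass flux = Q·C = 14.8 m³/s × 0.069 g/m³ = 1.021 g/s.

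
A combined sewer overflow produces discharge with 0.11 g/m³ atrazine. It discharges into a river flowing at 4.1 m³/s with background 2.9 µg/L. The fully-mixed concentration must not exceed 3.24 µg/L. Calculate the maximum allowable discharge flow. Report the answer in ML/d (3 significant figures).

1.13 ML/d

2.9 µg/L = 0.0029 mg/L.
3.24 µg/L = 0.00324 mg/L.
Mass balance at complete mixing: C_std·(Q_w + Q_r) = Q_w·C_e + Q_r·C_b.
Rearranging, Q_w = Q_r·(C_std − C_b)/(C_e − C_std) = 4.1·(0.00324 − 0.0029) / (0.11 − 0.00324) = 0.01306 m³/s.
= 1.128 ML/d.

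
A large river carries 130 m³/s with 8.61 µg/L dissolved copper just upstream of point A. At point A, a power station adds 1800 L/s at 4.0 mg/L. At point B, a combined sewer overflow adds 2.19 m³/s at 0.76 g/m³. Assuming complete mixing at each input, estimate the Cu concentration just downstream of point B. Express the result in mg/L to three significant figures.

8.61 µg/L = 0.00861 mg/L.
1800 L/s = 1.8 m³/s.
After input A: C = (130·0.00861 + 1.8·4) / 131.8 = 0.06312 mg/L.
After input B: C = (131.8·0.06312 + 2.19·0.76) / 134 = 0.07451 mg/L.

0.0745 mg/L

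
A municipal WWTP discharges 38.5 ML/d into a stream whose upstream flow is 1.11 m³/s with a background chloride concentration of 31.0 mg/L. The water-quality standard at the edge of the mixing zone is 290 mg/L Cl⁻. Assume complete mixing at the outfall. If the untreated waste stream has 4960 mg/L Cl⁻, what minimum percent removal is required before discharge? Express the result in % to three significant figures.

38.5 ML/d = 0.4456 m³/s.
Mass balance: 290·1.556 = 0.4456·Cₑ + 1.11·31.
Cₑ = (451.1 − 34.41) / 0.4456 = 935.2 mg/L.
Required removal = 1 − 935.2/4960 = 81.15 %.

81.1 %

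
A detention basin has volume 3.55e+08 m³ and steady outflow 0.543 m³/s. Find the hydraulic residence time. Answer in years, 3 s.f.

Q = 0.543 m³/s × 3.156e+07 s/yr = 1.714e+07 m³/yr.
Hydraulic residence time τ = V/Q = 3.55e+08/1.714e+07 = 20.72 yr.

20.7 yr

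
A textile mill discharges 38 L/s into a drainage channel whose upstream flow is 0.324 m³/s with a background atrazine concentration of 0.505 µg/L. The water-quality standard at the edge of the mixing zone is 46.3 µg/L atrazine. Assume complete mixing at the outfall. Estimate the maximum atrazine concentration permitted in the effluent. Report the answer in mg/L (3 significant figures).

38 L/s = 0.038 m³/s.
0.505 µg/L = 0.000505 mg/L.
46.3 µg/L = 0.0463 mg/L.
Mass balance: 0.0463·0.362 = 0.038·Cₑ + 0.324·0.000505.
Cₑ = (0.01676 − 0.0001636) / 0.038 = 0.4368 mg/L.

0.437 mg/L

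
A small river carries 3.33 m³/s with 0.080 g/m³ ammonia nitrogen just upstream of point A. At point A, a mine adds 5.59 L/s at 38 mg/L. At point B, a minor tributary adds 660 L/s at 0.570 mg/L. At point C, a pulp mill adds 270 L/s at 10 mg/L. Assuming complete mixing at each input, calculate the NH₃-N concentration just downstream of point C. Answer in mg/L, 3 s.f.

0.833 mg/L

5.59 L/s = 0.00559 m³/s.
After input A: C = (3.33·0.08 + 0.00559·38) / 3.336 = 0.1435 mg/L.
660 L/s = 0.66 m³/s.
After input B: C = (3.336·0.1435 + 0.66·0.57) / 3.996 = 0.214 mg/L.
270 L/s = 0.27 m³/s.
After input C: C = (3.996·0.214 + 0.27·10) / 4.266 = 0.8334 mg/L.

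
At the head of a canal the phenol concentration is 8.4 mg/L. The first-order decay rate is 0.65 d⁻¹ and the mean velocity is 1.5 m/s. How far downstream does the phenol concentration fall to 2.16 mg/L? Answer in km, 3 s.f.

271 km

From C = C₀·e^(−kt), t = ln(C₀/C)/k = ln(8.4/2.16)/0.65 = 1.358/0.65 = 2.089 d.
Distance = v·t = 1.5 m/s × 1.805e+05 s = 2.708e+05 m = 270.8 km.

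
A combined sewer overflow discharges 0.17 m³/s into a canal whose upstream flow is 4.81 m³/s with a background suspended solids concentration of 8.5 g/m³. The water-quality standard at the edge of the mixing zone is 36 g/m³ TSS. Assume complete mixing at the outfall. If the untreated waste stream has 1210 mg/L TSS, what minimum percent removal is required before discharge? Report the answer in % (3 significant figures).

Mass balance: 36·4.98 = 0.17·Cₑ + 4.81·8.5.
Cₑ = (179.3 − 40.88) / 0.17 = 814.1 mg/L.
Required removal = 1 − 814.1/1210 = 32.72 %.

32.7 %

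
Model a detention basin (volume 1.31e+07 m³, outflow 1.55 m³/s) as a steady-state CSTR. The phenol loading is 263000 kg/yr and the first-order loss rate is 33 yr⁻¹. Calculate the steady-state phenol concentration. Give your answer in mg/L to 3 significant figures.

0.547 mg/L

Outflow Q = 1.55 m³/s × 3.156e+07 s/yr = 4.891e+07 m³/yr.
Steady-state CSTR mass balance: W = Q·C + k·V·C, so C = W/(Q + kV).
Q + kV = 4.891e+07 + 33·1.31e+07 = 4.812e+08 m³/yr.
C = 263000/4.812e+08 = 0.0005465 kg/m³ = 0.5465 mg/L.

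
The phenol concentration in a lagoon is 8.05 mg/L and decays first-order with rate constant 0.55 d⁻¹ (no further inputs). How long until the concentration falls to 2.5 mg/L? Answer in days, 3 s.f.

t = ln(C₀/C)/k = ln(8.05/2.5)/0.55 = 1.169/0.55 = 2.126 d.

2.13 d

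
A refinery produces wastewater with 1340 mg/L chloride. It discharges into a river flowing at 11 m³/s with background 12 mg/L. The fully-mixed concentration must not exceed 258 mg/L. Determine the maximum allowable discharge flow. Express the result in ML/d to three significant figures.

Mass balance at complete mixing: C_std·(Q_w + Q_r) = Q_w·C_e + Q_r·C_b.
Rearranging, Q_w = Q_r·(C_std − C_b)/(C_e − C_std) = 11·(258 − 12) / (1340 − 258) = 2.501 m³/s.
= 216.1 ML/d.

216 ML/d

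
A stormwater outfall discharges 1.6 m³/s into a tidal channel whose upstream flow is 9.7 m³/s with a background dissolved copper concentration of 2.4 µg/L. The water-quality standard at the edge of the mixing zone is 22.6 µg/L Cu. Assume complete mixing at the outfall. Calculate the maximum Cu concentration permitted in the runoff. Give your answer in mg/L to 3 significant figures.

2.4 µg/L = 0.0024 mg/L.
22.6 µg/L = 0.0226 mg/L.
Mass balance: 0.0226·11.3 = 1.6·Cₑ + 9.7·0.0024.
Cₑ = (0.2554 − 0.02328) / 1.6 = 0.1451 mg/L.

0.145 mg/L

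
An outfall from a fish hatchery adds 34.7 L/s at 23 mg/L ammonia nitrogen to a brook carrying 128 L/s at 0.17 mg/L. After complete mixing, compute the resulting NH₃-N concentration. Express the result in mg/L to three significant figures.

34.7 L/s = 0.0347 m³/s.
128 L/s = 0.128 m³/s.
Conservation of mass across the mixing zone: C = (0.0347·23 + 0.128·0.17) / (0.0347 + 0.128) = 0.8199/0.1627 = 5.039 mg/L.

5.04 mg/L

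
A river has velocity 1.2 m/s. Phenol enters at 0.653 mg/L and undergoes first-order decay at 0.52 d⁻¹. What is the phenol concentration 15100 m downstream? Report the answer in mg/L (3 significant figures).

Travel time t = 15100 m / 1.2 m/s = 1.51e+04/1.2 = 1.258e+04 s = 0.1456 d.
First-order decay: C = 0.653·exp(−0.52·0.1456) = 0.653·0.9271 = 0.6054 mg/L.

0.605 mg/L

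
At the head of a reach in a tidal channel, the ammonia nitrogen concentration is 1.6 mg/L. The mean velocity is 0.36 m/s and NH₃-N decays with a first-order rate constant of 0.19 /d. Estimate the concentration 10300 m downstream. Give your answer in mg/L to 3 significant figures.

Travel time t = 10300 m / 0.36 m/s = 1.03e+04/0.36 = 2.861e+04 s = 0.3311 d.
First-order decay: C = 1.6·exp(−0.19·0.3311) = 1.6·0.939 = 1.502 mg/L.

1.50 mg/L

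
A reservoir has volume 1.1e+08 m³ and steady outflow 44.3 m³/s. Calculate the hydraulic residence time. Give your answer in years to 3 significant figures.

0.0787 yr

Q = 44.3 m³/s × 3.156e+07 s/yr = 1.398e+09 m³/yr.
Hydraulic residence time τ = V/Q = 1.1e+08/1.398e+09 = 0.07868 yr.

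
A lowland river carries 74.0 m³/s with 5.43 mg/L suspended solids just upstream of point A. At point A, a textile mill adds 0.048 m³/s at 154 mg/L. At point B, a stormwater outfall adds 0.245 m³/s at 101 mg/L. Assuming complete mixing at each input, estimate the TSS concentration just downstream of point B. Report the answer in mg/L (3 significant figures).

After input A: C = (74·5.43 + 0.048·154) / 74.05 = 5.526 mg/L.
After input B: C = (74.05·5.526 + 0.245·101) / 74.29 = 5.841 mg/L.

5.84 mg/L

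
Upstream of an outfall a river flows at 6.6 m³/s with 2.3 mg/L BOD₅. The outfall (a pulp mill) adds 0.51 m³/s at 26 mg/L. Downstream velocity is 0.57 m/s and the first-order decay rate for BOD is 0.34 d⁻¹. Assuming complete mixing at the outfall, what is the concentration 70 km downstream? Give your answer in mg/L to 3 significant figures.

After complete mixing, C₀ = (0.51·26 + 6.6·2.3) / 7.11 = 4 mg/L.
Travel time t = 7e+04 m / 0.57 m/s = 1.228e+05 s = 1.421 d.
C = 4·exp(−0.34·1.421) = 4·0.6168 = 2.467 mg/L.

2.47 mg/L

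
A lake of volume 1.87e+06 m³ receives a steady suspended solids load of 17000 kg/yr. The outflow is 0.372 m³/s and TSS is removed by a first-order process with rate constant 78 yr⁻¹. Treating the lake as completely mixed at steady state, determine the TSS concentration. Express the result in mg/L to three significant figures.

0.108 mg/L

Outflow Q = 0.372 m³/s × 3.156e+07 s/yr = 1.174e+07 m³/yr.
Steady-state CSTR mass balance: W = Q·C + k·V·C, so C = W/(Q + kV).
Q + kV = 1.174e+07 + 78·1.87e+06 = 1.576e+08 m³/yr.
C = 17000/1.576e+08 = 0.0001079 kg/m³ = 0.1079 mg/L.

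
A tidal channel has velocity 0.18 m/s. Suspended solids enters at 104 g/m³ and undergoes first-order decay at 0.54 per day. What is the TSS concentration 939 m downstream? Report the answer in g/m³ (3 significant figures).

Travel time t = 939 m / 0.18 m/s = 939/0.18 = 5217 s = 0.06038 d.
First-order decay: C = 104·exp(−0.54·0.06038) = 104·0.9679 = 100.7 g/m³.

101 g/m³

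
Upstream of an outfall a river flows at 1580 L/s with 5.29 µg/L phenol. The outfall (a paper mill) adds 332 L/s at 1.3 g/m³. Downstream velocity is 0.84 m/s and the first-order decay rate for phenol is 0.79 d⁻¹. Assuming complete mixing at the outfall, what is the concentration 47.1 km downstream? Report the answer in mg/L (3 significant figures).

332 L/s = 0.332 m³/s.
1580 L/s = 1.58 m³/s.
5.29 µg/L = 0.00529 mg/L.
After complete mixing, C₀ = (0.332·1.3 + 1.58·0.00529) / 1.912 = 0.2301 mg/L.
Travel time t = 4.71e+04 m / 0.84 m/s = 5.607e+04 s = 0.649 d.
C = 0.2301·exp(−0.79·0.649) = 0.2301·0.5989 = 0.1378 mg/L.

0.138 mg/L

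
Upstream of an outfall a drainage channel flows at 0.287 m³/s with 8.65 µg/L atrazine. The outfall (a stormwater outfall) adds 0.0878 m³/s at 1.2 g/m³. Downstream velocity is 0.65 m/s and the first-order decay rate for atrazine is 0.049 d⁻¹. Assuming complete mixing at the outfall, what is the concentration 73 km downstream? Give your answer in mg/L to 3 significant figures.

0.270 mg/L

8.65 µg/L = 0.00865 mg/L.
After complete mixing, C₀ = (0.0878·1.2 + 0.287·0.00865) / 0.3748 = 0.2877 mg/L.
Travel time t = 7.3e+04 m / 0.65 m/s = 1.123e+05 s = 1.3 d.
C = 0.2877·exp(−0.049·1.3) = 0.2877·0.9383 = 0.27 mg/L.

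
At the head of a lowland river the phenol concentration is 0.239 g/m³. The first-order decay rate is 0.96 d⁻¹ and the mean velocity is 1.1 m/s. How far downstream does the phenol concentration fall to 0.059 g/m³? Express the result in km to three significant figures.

138 km

From C = C₀·e^(−kt), t = ln(C₀/C)/k = ln(0.239/0.059)/0.96 = 1.399/0.96 = 1.457 d.
Distance = v·t = 1.1 m/s × 1.259e+05 s = 1.385e+05 m = 138.5 km.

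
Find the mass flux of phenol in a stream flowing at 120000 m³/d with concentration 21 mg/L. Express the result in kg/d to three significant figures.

2520 kg/d

120000 m³/d = 1.389 m³/s.
Mass flux = Q·C = 1.389 m³/s × 21 g/m³ = 29.17 g/s.
= 29.17 g/s × 86.4 = 2520 kg/d.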